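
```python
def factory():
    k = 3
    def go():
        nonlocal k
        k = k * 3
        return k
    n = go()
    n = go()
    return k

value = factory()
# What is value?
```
27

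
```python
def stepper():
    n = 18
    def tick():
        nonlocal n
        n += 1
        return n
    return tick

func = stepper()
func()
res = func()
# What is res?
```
20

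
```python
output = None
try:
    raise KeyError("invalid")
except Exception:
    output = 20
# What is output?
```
20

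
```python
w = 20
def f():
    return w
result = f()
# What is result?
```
20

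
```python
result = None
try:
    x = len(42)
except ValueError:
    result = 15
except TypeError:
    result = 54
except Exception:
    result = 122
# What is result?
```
54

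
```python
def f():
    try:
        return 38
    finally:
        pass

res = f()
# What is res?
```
38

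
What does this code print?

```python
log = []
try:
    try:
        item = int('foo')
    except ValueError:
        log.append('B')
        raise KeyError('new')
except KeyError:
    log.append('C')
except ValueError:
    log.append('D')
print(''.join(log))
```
BC

New KeyError raised, caught by outer KeyError handler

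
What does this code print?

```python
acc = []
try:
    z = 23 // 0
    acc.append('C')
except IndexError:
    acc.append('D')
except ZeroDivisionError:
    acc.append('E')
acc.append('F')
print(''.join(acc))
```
EF

ZeroDivisionError is caught by its specific handler, not IndexError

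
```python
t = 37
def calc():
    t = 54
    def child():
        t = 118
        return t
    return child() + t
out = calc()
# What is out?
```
172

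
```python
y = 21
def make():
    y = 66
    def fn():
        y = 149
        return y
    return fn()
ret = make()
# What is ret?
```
149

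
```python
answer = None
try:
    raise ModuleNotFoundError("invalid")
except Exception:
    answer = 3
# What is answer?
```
3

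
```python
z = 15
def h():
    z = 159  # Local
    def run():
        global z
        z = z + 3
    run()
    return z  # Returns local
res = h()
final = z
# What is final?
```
18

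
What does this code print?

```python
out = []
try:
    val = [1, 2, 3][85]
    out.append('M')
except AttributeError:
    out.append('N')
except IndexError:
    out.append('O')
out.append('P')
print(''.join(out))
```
OP

IndexError is caught by its specific handler, not AttributeError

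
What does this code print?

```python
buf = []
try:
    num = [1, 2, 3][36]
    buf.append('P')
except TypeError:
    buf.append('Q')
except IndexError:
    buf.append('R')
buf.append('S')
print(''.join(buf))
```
RS

IndexError is caught by its specific handler, not TypeError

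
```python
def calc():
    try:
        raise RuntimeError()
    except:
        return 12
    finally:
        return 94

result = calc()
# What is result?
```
94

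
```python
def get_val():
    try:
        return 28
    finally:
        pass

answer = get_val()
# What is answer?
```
28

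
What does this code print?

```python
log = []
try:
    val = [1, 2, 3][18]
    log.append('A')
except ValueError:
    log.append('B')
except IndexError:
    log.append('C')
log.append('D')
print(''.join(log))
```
CD

IndexError is caught by its specific handler, not ValueError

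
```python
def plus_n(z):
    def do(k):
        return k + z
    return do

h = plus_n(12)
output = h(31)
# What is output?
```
43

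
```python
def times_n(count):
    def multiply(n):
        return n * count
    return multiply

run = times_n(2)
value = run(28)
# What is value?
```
56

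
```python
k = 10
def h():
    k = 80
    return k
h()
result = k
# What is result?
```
10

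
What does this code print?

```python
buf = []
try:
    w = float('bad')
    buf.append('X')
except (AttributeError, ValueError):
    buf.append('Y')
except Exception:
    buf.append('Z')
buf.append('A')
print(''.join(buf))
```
YA

ValueError matches tuple containing it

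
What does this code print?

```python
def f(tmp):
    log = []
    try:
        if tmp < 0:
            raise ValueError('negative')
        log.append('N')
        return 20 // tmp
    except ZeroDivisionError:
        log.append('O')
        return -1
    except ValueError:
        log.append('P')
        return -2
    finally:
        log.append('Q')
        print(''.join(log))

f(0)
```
NOQ

tmp=0 causes ZeroDivisionError, caught, finally prints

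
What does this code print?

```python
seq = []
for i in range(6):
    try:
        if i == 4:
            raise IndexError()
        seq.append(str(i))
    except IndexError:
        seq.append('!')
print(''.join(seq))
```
0123!5

Exception on i=4 caught, loop continues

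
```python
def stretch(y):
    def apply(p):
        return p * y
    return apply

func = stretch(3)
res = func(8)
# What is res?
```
24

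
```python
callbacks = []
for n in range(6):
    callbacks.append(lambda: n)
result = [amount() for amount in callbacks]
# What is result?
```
[5, 5, 5, 5, 5, 5]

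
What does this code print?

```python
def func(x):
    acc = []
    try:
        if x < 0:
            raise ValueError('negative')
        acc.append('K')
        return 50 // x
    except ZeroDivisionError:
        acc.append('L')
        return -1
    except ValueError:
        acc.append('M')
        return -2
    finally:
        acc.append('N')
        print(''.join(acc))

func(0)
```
KLN

x=0 causes ZeroDivisionError, caught, finally prints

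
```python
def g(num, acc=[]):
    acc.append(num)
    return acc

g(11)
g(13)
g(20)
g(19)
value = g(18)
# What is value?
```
[11, 13, 20, 19, 18]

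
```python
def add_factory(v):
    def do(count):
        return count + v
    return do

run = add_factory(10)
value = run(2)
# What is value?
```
12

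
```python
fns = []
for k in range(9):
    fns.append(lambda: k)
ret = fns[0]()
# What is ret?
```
8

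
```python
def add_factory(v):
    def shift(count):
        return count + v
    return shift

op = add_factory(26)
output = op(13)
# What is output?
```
39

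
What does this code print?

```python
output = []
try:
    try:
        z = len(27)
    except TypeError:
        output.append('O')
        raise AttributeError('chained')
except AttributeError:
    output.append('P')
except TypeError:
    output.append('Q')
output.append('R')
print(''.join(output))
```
OPR

AttributeError raised and caught, original TypeError not re-raised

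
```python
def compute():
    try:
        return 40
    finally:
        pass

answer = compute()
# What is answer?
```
40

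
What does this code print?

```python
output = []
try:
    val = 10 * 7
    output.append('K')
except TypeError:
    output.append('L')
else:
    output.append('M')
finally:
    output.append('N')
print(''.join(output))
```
KMN

else runs before finally when no exception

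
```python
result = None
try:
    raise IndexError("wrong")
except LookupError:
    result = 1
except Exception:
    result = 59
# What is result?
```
1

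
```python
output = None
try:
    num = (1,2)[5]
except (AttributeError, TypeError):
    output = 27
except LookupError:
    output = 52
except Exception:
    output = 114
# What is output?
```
52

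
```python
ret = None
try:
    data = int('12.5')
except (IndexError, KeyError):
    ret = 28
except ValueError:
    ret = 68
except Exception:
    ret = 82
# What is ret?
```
68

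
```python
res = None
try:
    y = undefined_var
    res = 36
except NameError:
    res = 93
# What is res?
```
93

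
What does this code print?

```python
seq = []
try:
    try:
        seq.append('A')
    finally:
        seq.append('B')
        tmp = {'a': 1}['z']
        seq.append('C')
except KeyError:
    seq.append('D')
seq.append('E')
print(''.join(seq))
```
ABDE

Exception in inner finally caught by outer except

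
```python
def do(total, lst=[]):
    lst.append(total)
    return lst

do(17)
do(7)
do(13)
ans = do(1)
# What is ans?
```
[17, 7, 13, 1]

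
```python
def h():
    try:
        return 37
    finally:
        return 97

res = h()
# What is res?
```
97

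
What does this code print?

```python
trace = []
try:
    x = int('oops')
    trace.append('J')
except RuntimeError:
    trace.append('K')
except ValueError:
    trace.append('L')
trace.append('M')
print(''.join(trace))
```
LM

ValueError is caught by its specific handler, not RuntimeError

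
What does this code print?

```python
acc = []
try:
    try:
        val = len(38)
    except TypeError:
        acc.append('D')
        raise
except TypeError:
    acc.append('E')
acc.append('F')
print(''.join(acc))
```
DEF

raise without argument re-raises current exception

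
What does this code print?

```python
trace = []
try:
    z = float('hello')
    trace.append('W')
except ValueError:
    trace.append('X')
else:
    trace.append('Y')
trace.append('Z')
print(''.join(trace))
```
XZ

else block skipped when exception is caught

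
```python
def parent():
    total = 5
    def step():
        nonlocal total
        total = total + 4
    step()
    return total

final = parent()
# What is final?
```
9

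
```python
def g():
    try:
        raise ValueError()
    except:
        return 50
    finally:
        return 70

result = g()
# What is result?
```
70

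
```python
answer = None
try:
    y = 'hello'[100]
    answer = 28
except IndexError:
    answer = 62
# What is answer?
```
62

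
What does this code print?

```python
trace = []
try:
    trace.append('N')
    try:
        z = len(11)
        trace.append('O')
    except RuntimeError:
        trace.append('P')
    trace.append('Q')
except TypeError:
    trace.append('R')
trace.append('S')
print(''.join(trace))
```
NRS

Inner handler doesn't match, propagates to outer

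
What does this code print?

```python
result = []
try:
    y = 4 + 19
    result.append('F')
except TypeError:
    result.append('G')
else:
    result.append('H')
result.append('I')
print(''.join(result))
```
FHI

else block runs when no exception occurs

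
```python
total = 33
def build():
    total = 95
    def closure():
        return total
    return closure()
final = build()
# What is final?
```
95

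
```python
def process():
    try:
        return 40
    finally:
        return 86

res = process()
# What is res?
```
86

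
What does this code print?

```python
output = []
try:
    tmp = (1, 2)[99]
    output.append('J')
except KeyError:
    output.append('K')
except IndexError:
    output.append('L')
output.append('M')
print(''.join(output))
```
LM

IndexError is caught by its specific handler, not KeyError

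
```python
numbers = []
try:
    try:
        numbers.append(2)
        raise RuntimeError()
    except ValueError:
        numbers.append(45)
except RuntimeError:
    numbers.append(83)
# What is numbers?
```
[2, 83]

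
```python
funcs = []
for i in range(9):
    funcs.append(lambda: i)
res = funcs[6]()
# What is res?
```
8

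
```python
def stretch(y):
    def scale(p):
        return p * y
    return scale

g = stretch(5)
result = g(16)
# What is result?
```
80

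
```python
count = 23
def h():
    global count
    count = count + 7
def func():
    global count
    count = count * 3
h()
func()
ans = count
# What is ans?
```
90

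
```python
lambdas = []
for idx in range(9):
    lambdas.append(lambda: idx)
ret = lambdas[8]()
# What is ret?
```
8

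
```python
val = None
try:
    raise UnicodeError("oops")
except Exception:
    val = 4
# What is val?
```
4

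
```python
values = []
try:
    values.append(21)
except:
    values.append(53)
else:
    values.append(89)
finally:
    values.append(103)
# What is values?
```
[21, 89, 103]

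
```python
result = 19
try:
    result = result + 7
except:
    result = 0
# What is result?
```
26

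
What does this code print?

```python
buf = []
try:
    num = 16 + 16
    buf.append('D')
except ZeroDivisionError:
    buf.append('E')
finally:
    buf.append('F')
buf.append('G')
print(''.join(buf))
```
DFG

finally runs after normal execution too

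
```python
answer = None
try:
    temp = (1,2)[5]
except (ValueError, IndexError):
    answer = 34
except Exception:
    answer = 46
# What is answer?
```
34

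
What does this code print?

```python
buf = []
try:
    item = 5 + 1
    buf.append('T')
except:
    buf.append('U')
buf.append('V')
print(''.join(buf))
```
TV

No exception, try block completes normally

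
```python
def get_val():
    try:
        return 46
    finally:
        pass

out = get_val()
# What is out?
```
46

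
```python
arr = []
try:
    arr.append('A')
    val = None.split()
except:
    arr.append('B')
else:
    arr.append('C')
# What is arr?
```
['A', 'B']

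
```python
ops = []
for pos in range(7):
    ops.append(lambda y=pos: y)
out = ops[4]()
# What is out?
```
4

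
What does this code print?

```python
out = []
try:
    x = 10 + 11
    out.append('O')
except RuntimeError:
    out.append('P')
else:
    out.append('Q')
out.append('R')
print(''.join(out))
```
OQR

else block runs when no exception occurs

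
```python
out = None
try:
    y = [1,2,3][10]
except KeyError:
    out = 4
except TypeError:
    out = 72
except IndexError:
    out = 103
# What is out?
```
103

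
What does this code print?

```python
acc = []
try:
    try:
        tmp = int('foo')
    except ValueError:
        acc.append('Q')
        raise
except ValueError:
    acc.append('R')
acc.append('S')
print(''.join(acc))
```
QRS

raise without argument re-raises current exception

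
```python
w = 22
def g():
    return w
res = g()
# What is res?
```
22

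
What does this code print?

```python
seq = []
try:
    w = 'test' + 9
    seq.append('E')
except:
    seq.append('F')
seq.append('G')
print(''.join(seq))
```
FG

Exception raised in try, caught by bare except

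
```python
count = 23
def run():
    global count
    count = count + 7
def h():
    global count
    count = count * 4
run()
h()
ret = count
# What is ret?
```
120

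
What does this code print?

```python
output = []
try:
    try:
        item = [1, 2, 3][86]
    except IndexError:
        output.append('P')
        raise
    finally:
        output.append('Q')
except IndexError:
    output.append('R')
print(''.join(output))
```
PQR

finally runs before re-raised exception propagates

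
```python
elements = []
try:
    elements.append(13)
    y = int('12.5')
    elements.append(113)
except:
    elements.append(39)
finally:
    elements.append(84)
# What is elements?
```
[13, 39, 84]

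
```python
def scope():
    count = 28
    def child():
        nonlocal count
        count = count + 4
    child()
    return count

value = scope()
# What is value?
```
32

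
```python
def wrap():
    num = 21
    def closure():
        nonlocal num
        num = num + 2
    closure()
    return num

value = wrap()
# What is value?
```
23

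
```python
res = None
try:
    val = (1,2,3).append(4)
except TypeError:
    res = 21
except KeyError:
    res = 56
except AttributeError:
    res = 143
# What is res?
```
143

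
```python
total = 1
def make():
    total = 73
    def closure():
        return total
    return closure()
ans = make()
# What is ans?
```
73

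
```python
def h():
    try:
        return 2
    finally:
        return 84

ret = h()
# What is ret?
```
84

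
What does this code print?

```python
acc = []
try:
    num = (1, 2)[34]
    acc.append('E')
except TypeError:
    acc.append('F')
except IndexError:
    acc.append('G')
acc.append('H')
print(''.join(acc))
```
GH

IndexError is caught by its specific handler, not TypeError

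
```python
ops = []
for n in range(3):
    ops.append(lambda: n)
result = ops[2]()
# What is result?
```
2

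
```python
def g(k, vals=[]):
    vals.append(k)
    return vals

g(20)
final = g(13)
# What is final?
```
[20, 13]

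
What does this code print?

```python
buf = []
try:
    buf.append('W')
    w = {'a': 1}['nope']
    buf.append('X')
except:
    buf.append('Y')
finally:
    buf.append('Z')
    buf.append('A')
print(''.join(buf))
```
WYZA

Code before exception runs, then except, then all of finally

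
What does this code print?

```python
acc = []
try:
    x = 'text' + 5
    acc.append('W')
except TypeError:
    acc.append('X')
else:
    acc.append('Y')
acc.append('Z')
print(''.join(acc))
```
XZ

else block skipped when exception is caught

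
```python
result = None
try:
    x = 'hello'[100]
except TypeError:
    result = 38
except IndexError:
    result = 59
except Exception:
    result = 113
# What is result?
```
59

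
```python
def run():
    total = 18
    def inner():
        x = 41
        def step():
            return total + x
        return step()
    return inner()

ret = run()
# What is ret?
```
59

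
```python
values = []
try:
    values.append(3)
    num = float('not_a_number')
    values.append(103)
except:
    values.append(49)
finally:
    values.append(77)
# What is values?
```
[3, 49, 77]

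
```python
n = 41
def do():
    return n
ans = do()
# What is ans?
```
41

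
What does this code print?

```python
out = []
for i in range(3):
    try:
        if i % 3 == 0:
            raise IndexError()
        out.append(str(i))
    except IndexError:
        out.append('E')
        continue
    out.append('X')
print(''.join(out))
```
E1X2X

continue in except skips rest of loop body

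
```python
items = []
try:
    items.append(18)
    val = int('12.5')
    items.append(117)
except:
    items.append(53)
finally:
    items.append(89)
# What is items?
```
[18, 53, 89]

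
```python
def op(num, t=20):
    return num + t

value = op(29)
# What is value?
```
49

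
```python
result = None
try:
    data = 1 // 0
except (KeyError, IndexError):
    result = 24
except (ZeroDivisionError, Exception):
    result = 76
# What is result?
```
76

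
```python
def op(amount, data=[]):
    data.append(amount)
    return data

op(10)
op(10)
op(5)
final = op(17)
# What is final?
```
[10, 10, 5, 17]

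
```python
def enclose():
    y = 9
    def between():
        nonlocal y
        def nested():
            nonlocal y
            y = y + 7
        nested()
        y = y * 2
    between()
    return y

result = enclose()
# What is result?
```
32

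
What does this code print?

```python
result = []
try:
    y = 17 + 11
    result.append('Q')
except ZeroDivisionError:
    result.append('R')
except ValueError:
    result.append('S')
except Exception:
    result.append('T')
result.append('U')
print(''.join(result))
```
QU

No exception, try block completes normally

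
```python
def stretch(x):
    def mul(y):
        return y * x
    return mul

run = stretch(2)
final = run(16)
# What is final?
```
32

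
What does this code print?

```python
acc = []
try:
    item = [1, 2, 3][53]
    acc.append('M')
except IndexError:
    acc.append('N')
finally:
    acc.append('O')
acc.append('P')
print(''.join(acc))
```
NOP

finally always runs, even after exception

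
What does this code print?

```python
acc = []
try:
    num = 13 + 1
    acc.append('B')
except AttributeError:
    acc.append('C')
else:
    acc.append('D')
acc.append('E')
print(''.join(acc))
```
BDE

else block runs when no exception occurs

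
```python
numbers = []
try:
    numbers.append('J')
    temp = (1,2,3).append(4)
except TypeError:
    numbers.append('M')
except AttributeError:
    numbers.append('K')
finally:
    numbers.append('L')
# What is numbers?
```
['J', 'K', 'L']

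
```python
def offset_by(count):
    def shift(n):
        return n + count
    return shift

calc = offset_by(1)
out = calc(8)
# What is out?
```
9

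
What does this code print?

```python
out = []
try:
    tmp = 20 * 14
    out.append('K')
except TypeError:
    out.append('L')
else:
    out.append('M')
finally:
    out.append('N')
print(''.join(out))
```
KMN

else runs before finally when no exception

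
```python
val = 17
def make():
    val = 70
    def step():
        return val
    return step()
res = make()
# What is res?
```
70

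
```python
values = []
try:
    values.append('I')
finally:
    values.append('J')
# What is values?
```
['I', 'J']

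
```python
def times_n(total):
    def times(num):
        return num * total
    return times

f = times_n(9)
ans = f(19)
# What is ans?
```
171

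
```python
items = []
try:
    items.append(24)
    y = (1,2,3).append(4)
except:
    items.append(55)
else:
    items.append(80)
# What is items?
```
[24, 55]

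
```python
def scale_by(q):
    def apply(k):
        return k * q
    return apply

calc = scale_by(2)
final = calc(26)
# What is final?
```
52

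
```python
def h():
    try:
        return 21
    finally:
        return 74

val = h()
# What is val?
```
74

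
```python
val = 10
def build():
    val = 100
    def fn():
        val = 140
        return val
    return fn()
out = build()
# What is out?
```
140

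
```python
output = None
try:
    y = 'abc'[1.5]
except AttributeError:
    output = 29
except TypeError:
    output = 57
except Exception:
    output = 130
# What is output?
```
57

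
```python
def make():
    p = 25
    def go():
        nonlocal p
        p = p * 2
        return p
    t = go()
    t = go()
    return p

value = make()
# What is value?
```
100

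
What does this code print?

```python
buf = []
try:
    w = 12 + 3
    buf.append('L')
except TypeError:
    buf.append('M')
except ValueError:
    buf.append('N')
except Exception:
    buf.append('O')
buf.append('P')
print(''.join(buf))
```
LP

No exception, try block completes normally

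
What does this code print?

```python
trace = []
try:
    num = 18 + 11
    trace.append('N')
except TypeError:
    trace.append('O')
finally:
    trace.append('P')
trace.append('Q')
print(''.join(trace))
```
NPQ

finally runs after normal execution too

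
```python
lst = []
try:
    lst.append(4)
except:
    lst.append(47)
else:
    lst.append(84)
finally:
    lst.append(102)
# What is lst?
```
[4, 84, 102]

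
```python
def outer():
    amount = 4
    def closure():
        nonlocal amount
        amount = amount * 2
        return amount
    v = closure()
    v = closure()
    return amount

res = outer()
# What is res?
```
16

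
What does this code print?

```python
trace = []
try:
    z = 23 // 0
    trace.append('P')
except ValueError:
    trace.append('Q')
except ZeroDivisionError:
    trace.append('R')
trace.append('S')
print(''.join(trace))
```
RS

ZeroDivisionError is caught by its specific handler, not ValueError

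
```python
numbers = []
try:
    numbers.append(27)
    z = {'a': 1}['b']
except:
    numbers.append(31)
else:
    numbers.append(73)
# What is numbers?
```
[27, 31]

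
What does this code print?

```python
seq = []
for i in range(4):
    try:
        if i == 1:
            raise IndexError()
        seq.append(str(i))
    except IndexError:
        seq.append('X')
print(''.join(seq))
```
0X23

Exception on i=1 caught, loop continues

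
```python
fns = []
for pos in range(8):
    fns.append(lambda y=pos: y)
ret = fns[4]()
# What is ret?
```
4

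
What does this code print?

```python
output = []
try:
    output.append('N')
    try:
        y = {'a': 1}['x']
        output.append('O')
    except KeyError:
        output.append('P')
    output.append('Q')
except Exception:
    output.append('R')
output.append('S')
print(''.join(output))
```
NPQS

Inner exception caught by inner handler, outer continues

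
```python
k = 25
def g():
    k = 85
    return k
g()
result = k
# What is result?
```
25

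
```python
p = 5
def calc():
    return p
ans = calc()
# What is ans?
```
5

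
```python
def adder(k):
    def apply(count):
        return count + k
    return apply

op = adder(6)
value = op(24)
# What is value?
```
30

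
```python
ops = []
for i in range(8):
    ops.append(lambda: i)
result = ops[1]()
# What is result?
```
7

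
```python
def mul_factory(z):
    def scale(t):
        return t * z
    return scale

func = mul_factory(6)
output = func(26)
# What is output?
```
156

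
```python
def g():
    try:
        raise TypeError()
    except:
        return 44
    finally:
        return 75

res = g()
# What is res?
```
75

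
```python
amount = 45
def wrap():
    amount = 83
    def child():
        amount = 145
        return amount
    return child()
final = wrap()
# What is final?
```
145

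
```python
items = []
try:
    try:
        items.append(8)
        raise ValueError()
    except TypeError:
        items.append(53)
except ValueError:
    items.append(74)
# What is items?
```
[8, 74]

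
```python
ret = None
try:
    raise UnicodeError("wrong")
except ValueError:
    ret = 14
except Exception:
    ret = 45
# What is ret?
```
14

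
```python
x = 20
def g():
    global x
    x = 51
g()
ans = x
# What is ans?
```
51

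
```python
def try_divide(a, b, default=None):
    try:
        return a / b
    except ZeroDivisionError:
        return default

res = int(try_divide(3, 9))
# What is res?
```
0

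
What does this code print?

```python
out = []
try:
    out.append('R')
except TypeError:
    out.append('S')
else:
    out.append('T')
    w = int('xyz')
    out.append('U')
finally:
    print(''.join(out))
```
RT

Try succeeds, else appends 'T', ValueError in else is uncaught, finally prints before exception propagates ('U' never appended)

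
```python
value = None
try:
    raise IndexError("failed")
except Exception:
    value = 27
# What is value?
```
27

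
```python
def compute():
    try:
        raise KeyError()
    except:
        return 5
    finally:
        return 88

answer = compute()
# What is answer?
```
88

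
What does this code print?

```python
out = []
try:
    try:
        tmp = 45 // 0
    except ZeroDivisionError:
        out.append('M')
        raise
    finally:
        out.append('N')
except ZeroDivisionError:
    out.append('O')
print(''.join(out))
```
MNO

finally runs before re-raised exception propagates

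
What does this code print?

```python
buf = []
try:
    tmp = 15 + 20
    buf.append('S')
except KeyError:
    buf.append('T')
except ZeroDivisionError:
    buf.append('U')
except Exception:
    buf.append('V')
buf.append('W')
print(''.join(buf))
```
SW

No exception, try block completes normally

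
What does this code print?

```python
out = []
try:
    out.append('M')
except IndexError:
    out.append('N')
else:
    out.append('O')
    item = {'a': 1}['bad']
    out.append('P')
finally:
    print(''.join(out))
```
MO

Try succeeds, else appends 'O', KeyError in else is uncaught, finally prints before exception propagates ('P' never appended)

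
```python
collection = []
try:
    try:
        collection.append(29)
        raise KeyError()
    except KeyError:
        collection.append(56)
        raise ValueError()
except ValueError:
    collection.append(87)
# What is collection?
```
[29, 56, 87]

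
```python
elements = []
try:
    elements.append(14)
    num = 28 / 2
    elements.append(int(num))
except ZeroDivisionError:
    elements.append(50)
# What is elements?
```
[14, 14]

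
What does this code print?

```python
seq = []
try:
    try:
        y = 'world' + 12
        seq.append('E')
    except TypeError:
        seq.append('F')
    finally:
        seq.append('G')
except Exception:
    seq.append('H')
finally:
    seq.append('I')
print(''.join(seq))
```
FGI

Both finally blocks run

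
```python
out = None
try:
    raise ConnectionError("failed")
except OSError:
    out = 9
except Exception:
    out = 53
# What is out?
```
9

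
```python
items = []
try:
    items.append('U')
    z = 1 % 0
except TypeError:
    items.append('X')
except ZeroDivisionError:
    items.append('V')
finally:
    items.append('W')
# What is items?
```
['U', 'V', 'W']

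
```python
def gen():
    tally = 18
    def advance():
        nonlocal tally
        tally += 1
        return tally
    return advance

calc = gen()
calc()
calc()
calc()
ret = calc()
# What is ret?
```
22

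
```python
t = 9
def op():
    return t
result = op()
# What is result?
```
9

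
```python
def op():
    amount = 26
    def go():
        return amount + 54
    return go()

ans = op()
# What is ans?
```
80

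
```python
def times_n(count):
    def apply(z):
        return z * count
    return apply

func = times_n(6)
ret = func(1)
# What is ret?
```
6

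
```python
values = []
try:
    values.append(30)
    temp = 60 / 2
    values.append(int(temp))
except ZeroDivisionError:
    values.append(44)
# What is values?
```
[30, 30]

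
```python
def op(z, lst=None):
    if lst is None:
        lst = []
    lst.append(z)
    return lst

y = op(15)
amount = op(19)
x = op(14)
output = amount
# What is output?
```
[19]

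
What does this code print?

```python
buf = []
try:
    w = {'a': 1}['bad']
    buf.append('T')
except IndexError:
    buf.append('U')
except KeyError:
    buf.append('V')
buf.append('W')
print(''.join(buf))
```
VW

KeyError is caught by its specific handler, not IndexError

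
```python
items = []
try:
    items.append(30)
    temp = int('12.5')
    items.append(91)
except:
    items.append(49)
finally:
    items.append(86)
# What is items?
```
[30, 49, 86]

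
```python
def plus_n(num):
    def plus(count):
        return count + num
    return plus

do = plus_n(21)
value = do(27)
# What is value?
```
48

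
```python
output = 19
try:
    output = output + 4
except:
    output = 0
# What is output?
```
23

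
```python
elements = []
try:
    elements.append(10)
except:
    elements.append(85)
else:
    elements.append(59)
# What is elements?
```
[10, 59]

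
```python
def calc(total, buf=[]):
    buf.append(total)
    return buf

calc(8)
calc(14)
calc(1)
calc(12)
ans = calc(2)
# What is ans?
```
[8, 14, 1, 12, 2]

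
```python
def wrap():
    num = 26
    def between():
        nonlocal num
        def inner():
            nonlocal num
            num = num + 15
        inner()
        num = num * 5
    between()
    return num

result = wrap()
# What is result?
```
205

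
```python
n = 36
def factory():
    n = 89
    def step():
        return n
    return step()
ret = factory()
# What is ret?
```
89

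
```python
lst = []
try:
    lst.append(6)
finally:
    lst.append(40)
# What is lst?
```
[6, 40]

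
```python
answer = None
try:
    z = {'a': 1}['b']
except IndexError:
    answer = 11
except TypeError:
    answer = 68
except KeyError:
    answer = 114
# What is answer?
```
114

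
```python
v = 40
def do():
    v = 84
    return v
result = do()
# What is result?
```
84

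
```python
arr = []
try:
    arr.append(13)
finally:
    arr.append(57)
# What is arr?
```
[13, 57]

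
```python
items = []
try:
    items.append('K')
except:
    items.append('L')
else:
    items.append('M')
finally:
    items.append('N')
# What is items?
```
['K', 'M', 'N']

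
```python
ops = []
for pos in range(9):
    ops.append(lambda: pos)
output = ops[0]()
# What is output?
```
8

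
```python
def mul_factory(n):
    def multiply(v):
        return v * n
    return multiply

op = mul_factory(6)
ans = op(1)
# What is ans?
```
6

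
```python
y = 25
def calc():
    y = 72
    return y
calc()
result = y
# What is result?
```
25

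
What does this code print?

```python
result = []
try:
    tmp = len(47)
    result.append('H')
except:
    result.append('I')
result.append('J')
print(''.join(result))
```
IJ

Exception raised in try, caught by bare except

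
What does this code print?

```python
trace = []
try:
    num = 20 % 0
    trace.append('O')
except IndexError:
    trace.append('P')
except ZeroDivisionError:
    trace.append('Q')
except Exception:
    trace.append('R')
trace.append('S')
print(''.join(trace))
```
QS

ZeroDivisionError matches before generic Exception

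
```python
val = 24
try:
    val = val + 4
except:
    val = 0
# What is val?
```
28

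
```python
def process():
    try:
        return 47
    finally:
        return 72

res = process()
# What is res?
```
72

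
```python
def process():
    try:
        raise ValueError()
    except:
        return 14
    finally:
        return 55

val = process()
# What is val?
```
55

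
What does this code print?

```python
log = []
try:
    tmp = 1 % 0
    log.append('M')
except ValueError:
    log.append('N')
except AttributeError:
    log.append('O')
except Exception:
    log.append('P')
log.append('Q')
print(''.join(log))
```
PQ

ZeroDivisionError not specifically caught, falls to Exception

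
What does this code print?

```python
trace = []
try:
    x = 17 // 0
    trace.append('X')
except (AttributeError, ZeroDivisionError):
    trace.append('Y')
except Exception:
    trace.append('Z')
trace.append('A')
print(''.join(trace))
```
YA

ZeroDivisionError matches tuple containing it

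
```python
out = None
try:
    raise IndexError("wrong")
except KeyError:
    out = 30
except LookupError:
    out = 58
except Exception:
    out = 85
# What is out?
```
58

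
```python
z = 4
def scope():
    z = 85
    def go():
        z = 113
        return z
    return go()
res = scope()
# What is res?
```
113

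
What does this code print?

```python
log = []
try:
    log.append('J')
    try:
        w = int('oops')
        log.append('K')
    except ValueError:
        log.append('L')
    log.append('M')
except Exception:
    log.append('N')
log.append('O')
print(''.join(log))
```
JLMO

Inner exception caught by inner handler, outer continues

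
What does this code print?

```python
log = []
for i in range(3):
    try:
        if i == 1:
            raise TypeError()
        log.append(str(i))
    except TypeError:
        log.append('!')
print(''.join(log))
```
0!2

Exception on i=1 caught, loop continues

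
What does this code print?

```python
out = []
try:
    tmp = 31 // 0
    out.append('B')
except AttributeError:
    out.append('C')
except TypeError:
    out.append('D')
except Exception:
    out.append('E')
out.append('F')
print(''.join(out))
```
EF

ZeroDivisionError not specifically caught, falls to Exception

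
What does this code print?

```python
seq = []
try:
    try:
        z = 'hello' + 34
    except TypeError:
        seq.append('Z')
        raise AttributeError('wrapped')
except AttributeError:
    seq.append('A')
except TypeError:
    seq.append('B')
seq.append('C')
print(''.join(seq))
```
ZAC

AttributeError raised and caught, original TypeError not re-raised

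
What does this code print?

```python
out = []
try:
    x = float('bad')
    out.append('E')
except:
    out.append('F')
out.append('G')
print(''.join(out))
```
FG

Exception raised in try, caught by bare except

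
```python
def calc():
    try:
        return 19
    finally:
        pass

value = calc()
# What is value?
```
19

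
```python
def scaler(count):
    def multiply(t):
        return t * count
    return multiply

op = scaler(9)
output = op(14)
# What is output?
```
126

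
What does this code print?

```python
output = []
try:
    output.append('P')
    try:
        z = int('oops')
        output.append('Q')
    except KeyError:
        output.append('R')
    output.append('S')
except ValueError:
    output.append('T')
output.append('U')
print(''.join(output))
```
PTU

Inner handler doesn't match, propagates to outer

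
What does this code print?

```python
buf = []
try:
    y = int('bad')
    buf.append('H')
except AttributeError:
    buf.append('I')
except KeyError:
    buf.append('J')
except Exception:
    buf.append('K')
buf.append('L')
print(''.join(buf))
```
KL

ValueError not specifically caught, falls to Exception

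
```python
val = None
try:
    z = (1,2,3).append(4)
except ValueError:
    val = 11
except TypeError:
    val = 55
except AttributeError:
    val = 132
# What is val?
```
132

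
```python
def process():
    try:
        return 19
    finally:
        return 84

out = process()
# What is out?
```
84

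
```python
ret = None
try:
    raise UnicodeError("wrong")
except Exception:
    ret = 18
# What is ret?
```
18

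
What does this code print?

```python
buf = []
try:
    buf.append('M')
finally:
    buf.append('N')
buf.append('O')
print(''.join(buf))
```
MNO

try/finally without except, no exception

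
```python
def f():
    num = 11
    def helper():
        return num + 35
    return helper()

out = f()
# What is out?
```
46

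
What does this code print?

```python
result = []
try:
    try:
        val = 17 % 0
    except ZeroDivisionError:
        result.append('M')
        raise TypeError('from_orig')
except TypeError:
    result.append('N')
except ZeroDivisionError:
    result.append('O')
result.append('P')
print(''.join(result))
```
MNP

TypeError raised and caught, original ZeroDivisionError not re-raised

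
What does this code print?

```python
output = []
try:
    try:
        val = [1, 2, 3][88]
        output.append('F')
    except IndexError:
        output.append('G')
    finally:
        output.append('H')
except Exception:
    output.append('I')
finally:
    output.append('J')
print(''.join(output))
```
GHJ

Both finally blocks run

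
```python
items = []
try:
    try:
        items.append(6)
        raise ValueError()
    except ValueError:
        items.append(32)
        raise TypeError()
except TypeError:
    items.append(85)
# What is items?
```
[6, 32, 85]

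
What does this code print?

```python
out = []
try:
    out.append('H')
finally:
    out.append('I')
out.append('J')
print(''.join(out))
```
HIJ

try/finally without except, no exception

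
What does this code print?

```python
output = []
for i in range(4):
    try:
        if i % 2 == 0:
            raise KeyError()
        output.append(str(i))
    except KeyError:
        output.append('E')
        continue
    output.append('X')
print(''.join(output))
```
E1XE3X

continue in except skips rest of loop body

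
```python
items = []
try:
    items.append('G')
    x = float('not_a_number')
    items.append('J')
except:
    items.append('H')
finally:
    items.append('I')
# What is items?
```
['G', 'H', 'I']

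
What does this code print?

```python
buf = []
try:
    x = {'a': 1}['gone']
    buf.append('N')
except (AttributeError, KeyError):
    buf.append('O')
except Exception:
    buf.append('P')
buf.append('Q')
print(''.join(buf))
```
OQ

KeyError matches tuple containing it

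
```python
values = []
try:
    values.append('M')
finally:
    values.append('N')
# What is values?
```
['M', 'N']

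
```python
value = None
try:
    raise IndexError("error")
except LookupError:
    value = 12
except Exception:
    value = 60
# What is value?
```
12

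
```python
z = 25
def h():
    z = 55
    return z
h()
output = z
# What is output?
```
25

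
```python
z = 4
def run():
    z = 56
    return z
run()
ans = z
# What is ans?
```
4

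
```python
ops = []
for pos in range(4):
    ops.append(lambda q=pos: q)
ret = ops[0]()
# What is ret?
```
0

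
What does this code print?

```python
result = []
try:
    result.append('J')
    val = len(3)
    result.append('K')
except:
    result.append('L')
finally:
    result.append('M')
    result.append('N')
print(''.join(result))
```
JLMN

Code before exception runs, then except, then all of finally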